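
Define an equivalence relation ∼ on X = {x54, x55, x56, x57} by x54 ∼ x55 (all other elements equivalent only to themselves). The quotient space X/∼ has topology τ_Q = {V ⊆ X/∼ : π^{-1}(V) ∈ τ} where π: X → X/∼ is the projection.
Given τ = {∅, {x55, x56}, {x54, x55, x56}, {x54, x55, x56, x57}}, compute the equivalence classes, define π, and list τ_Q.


X/∼ = {[x54=x55], [x56], [x57]}; |τ_Q| = 3.

Equivalence classes: [x54=x55], [x56], [x57].
Quotient map π: X → X/∼ sends x54 ↦ [x54=x55], x55 ↦ [x54=x55], x56 ↦ [x56], x57 ↦ [x57].
For each subset V ⊆ X/∼, compute π^{-1}(V) ⊆ X and check whether π^{-1}(V) ∈ τ. V is open in τ_Q iff π^{-1}(V) ∈ τ.
  V = {}: π^{-1}(V) = ∅ ∈ τ ✓.
  V = {[x54=x55]}: π^{-1}(V) = {x54, x55} ∉ τ ✗.
  V = {[x56]}: π^{-1}(V) = {x56} ∉ τ ✗.
  V = {[x54=x55], [x56]}: π^{-1}(V) = {x54, x55, x56} ∈ τ ✓.
  V = {[x57]}: π^{-1}(V) = {x57} ∉ τ ✗.
  V = {[x54=x55], [x57]}: π^{-1}(V) = {x54, x55, x57} ∉ τ ✗.
  V = {[x56], [x57]}: π^{-1}(V) = {x56, x57} ∉ τ ✗.
  V = {[x54=x55], [x56], [x57]}: π^{-1}(V) = {x54, x55, x56, x57} ∈ τ ✓.
Open sets in the quotient: τ_Q = {{}, {[x54=x55], [x56]}, {[x54=x55], [x56], [x57]}} (3 elements).


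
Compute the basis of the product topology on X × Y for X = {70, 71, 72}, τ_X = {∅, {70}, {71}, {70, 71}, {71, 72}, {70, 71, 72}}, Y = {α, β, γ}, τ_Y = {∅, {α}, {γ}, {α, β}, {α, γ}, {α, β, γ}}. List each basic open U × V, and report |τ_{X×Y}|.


Basis B = {∅ × ∅, {70} × {α}, {70} × {γ}, {71} × {α}, {71} × {γ}, {70} × {α, β}, {70} × {α, γ}, {70, 71} × {α}, {70, 71} × {γ}, {71} × {α, β}, {71} × {α, γ}, {71, 72} × {α}, {71, 72} × {γ}, {70} × {α, β, γ}, {70, 71, 72} × {α}, {70, 71, 72} × {γ}, {71} × {α, β, γ}, {70, 71} × {α, β}, {70, 71} × {α, γ}, {71, 72} × {α, β}, {71, 72} × {α, γ}, {70, 71} × {α, β, γ}, {70, 71, 72} × {α, β}, {70, 71, 72} × {α, γ}, {71, 72} × {α, β, γ}, {70, 71, 72} × {α, β, γ}}; |τ_{X×Y}| = 108.

Enumerate products U × V with U ∈ τ_X, V ∈ τ_Y (deduplicated):
  ∅ × ∅ = {} (∅)
  {70} × {α} = {(70,α)}
  {70} × {γ} = {(70,γ)}
  {71} × {α} = {(71,α)}
  {71} × {γ} = {(71,γ)}
  {70} × {α, β} = {(70,α), (70,β)}
  {70} × {α, γ} = {(70,α), (70,γ)}
  {70, 71} × {α} = {(70,α), (71,α)}
  {70, 71} × {γ} = {(70,γ), (71,γ)}
  {71} × {α, β} = {(71,α), (71,β)}
  {71} × {α, γ} = {(71,α), (71,γ)}
  {71, 72} × {α} = {(71,α), (72,α)}
  {71, 72} × {γ} = {(71,γ), (72,γ)}
  {70} × {α, β, γ} = {(70,α), (70,β), (70,γ)}
  {70, 71, 72} × {α} = {(70,α), (71,α), (72,α)}
  {70, 71, 72} × {γ} = {(70,γ), (71,γ), (72,γ)}
  {71} × {α, β, γ} = {(71,α), (71,β), (71,γ)}
  {70, 71} × {α, β} = {(70,α), (70,β), (71,α), (71,β)}
  {70, 71} × {α, γ} = {(70,α), (70,γ), (71,α), (71,γ)}
  {71, 72} × {α, β} = {(71,α), (71,β), (72,α), (72,β)}
  {71, 72} × {α, γ} = {(71,α), (71,γ), (72,α), (72,γ)}
  {70, 71} × {α, β, γ} = {(70,α), (70,β), (70,γ), (71,α), (71,β), (71,γ)}
  {70, 71, 72} × {α, β} = {(70,α), (70,β), (71,α), (71,β), (72,α), (72,β)}
  {70, 71, 72} × {α, γ} = {(70,α), (70,γ), (71,α), (71,γ), (72,α), (72,γ)}
  {71, 72} × {α, β, γ} = {(71,α), (71,β), (71,γ), (72,α), (72,β), (72,γ)}
  {70, 71, 72} × {α, β, γ} = {(70,α), (70,β), (70,γ), (71,α), (71,β), (71,γ), (72,α), (72,β), (72,γ)}
These 26 distinct sets form the basis B.
Close under arbitrary unions to get τ_{X×Y}; counting gives |τ_{X×Y}| = 108.


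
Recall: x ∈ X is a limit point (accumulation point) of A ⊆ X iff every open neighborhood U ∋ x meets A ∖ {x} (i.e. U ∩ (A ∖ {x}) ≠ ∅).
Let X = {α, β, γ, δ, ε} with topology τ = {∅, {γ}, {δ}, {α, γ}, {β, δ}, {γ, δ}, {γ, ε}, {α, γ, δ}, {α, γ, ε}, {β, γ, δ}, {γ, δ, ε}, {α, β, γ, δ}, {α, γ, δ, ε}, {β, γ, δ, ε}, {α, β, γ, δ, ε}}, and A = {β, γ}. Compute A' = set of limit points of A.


A' = {α, ε}

For each x ∈ X, list the open sets U ∈ τ with x ∈ U, then check whether U ∩ (A ∖ {x}) ≠ ∅ for every such U.
  x = α: opens ∋ x are {α, γ}, {α, γ, δ}, {α, γ, ε}, {α, β, γ, δ}, {α, γ, δ, ε}, {α, β, γ, δ, ε}; each meets A ∖ {α}, so x IS a limit point.
  x = β: open {β, δ} ∋ x has {β, δ} ∩ (A ∖ {β}) = ∅, so x is NOT a limit point.
  x = γ: open {γ} ∋ x has {γ} ∩ (A ∖ {γ}) = ∅, so x is NOT a limit point.
  x = δ: open {δ} ∋ x has {δ} ∩ (A ∖ {δ}) = ∅, so x is NOT a limit point.
  x = ε: opens ∋ x are {γ, ε}, {α, γ, ε}, {γ, δ, ε}, {α, γ, δ, ε}, {β, γ, δ, ε}, {α, β, γ, δ, ε}; each meets A ∖ {ε}, so x IS a limit point.
Collecting: A' = {α, ε}.


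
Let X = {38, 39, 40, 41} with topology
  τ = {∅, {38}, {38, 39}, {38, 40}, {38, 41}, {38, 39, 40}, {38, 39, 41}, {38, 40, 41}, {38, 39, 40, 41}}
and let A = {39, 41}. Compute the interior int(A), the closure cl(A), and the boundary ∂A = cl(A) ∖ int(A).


int(A) = ∅, cl(A) = {39, 41}, ∂A = {39, 41}.

Closed sets in (X, τ) are complements of opens:
  closed(X, τ) = {∅, {39}, {40}, {41}, {39, 40}, {39, 41}, {40, 41}, {39, 40, 41}, {38, 39, 40, 41}}.
int(A) = ⋃ {U ∈ τ : U ⊆ A}. Opens contained in A: ∅.
Taking the union of these: int(A) = ∅.
cl(A) = ⋂ {C closed : A ⊆ C}. Closed sets containing A: {39, 41}, {39, 40, 41}, {38, 39, 40, 41}.
Intersecting these: cl(A) = {39, 41}.
∂A = cl(A) ∖ int(A) = {39, 41} ∖ ∅ = {39, 41}.


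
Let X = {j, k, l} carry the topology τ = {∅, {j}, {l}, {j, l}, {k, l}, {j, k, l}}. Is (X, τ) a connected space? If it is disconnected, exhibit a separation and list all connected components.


(X, τ) is disconnected; components = [{j}, {k, l}].

Find clopen sets (U ∈ τ with X ∖ U ∈ τ):
  U = ∅, X ∖ U = {j, k, l} — both open, so U is clopen.
  U = {j}, X ∖ U = {k, l} — both open, so U is clopen.
  U = {k, l}, X ∖ U = {j} — both open, so U is clopen.
  U = {j, k, l}, X ∖ U = ∅ — both open, so U is clopen.
Nontrivial clopen(s) exist: e.g. {k, l}. So (X, τ) is disconnected.
Compute connected components by grouping points that agree on all clopens:
  component: {j}
  component: {k, l}


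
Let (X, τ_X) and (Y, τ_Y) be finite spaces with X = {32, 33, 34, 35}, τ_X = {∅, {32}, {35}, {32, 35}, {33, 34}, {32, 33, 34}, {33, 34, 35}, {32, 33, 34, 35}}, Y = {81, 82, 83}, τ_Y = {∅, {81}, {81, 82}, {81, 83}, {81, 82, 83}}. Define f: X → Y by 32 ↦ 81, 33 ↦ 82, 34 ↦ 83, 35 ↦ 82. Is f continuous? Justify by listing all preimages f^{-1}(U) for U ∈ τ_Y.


f is NOT continuous.

Compute f^{-1}(U) for each U ∈ τ_Y:
  U = ∅: f^{-1}(U) = ∅ ∈ τ_X ✓.
  U = {81}: f^{-1}(U) = {32} ∈ τ_X ✓.
  U = {81, 82}: f^{-1}(U) = {32, 33, 35} ∉ τ_X ✗.
  U = {81, 83}: f^{-1}(U) = {32, 34} ∉ τ_X ✗.
  U = {81, 82, 83}: f^{-1}(U) = {32, 33, 34, 35} ∈ τ_X ✓.
Found U = {81, 82} with f^{-1}(U) = {32, 33, 35} not in τ_X. Therefore f is NOT continuous.


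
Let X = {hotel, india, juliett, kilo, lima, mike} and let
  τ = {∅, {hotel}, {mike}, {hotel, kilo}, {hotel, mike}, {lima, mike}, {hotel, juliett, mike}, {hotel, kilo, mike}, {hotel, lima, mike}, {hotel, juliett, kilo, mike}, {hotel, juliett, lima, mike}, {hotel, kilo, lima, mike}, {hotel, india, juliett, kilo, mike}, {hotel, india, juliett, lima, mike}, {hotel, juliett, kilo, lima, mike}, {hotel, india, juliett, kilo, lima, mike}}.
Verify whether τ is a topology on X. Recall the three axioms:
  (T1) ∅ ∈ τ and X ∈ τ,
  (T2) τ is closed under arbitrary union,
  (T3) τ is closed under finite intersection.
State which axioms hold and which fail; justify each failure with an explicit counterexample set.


τ is NOT a topology on X.

Axiom (T1): ∅ ∈ τ? Yes; X ∈ τ? Yes.
Axiom (T2/T3): check pairwise unions and intersections of members of τ.
Counterexample for (T3): {hotel, india, juliett, kilo, mike} ∩ {hotel, india, juliett, lima, mike} = {hotel, india, juliett, mike} ∉ τ. Therefore τ is NOT a topology.


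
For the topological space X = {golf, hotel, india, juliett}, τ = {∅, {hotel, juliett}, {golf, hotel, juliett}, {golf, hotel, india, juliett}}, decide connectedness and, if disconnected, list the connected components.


(X, τ) is connected.

Find clopen sets (U ∈ τ with X ∖ U ∈ τ):
  U = ∅, X ∖ U = {golf, hotel, india, juliett} — both open, so U is clopen.
  U = {golf, hotel, india, juliett}, X ∖ U = ∅ — both open, so U is clopen.
Only trivial clopens (∅ and X) exist, so (X, τ) is connected.
Compute connected components by grouping points that agree on all clopens:
  component: {golf, hotel, india, juliett}


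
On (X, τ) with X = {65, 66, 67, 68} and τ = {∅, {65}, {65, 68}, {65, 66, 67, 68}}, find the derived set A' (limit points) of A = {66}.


A' = {67}

For each x ∈ X, list the open sets U ∈ τ with x ∈ U, then check whether U ∩ (A ∖ {x}) ≠ ∅ for every such U.
  x = 65: open {65} ∋ x has {65} ∩ (A ∖ {65}) = ∅, so x is NOT a limit point.
  x = 66: open {65, 66, 67, 68} ∋ x has {65, 66, 67, 68} ∩ (A ∖ {66}) = ∅, so x is NOT a limit point.
  x = 67: opens ∋ x are {65, 66, 67, 68}; each meets A ∖ {67}, so x IS a limit point.
  x = 68: open {65, 68} ∋ x has {65, 68} ∩ (A ∖ {68}) = ∅, so x is NOT a limit point.
Collecting: A' = {67}.


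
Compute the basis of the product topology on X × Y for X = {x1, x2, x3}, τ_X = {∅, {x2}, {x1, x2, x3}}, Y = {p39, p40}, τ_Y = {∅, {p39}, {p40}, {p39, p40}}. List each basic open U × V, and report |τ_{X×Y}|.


Basis B = {∅ × ∅, {x2} × {p39}, {x2} × {p40}, {x2} × {p39, p40}, {x1, x2, x3} × {p39}, {x1, x2, x3} × {p40}, {x1, x2, x3} × {p39, p40}}; |τ_{X×Y}| = 9.

Enumerate products U × V with U ∈ τ_X, V ∈ τ_Y (deduplicated):
  ∅ × ∅ = {} (∅)
  {x2} × {p39} = {(x2,p39)}
  {x2} × {p40} = {(x2,p40)}
  {x2} × {p39, p40} = {(x2,p39), (x2,p40)}
  {x1, x2, x3} × {p39} = {(x1,p39), (x2,p39), (x3,p39)}
  {x1, x2, x3} × {p40} = {(x1,p40), (x2,p40), (x3,p40)}
  {x1, x2, x3} × {p39, p40} = {(x1,p39), (x1,p40), (x2,p39), (x2,p40), (x3,p39), (x3,p40)}
These 7 distinct sets form the basis B.
Close under arbitrary unions to get τ_{X×Y}; counting gives |τ_{X×Y}| = 9.


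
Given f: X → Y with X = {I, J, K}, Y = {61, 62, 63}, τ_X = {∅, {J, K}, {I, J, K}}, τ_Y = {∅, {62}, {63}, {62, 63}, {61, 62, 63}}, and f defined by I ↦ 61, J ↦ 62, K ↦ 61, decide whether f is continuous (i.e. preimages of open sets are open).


f is NOT continuous.

Compute f^{-1}(U) for each U ∈ τ_Y:
  U = ∅: f^{-1}(U) = ∅ ∈ τ_X ✓.
  U = {62}: f^{-1}(U) = {J} ∉ τ_X ✗.
  U = {63}: f^{-1}(U) = ∅ ∈ τ_X ✓.
  U = {62, 63}: f^{-1}(U) = {J} ∉ τ_X ✗.
  U = {61, 62, 63}: f^{-1}(U) = {I, J, K} ∈ τ_X ✓.
Found U = {62} with f^{-1}(U) = {J} not in τ_X. Therefore f is NOT continuous.


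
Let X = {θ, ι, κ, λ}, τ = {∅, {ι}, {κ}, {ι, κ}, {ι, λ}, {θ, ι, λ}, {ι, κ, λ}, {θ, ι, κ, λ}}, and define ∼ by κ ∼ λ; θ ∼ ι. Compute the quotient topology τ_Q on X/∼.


X/∼ = {[θ=ι], [κ=λ]}; |τ_Q| = 2.

Equivalence classes: [θ=ι], [κ=λ].
Quotient map π: X → X/∼ sends θ ↦ [θ=ι], ι ↦ [θ=ι], κ ↦ [κ=λ], λ ↦ [κ=λ].
For each subset V ⊆ X/∼, compute π^{-1}(V) ⊆ X and check whether π^{-1}(V) ∈ τ. V is open in τ_Q iff π^{-1}(V) ∈ τ.
  V = {}: π^{-1}(V) = ∅ ∈ τ ✓.
  V = {[θ=ι]}: π^{-1}(V) = {θ, ι} ∉ τ ✗.
  V = {[κ=λ]}: π^{-1}(V) = {κ, λ} ∉ τ ✗.
  V = {[θ=ι], [κ=λ]}: π^{-1}(V) = {θ, ι, κ, λ} ∈ τ ✓.
Open sets in the quotient: τ_Q = {{}, {[θ=ι], [κ=λ]}} (2 elements).


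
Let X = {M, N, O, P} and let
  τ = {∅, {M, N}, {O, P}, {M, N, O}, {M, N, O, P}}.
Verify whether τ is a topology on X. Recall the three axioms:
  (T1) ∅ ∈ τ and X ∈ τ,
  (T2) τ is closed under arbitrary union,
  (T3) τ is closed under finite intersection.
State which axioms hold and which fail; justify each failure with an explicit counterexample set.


τ is NOT a topology on X.

Axiom (T1): ∅ ∈ τ? Yes; X ∈ τ? Yes.
Axiom (T2/T3): check pairwise unions and intersections of members of τ.
Counterexample for (T3): {O, P} ∩ {M, N, O} = {O} ∉ τ. Therefore τ is NOT a topology.


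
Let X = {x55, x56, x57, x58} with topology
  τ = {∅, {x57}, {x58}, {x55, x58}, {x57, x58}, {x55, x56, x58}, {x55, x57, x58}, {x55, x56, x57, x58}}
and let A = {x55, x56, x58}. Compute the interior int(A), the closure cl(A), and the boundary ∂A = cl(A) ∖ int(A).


int(A) = {x55, x56, x58}, cl(A) = {x55, x56, x58}, ∂A = ∅.

Closed sets in (X, τ) are complements of opens:
  closed(X, τ) = {∅, {x56}, {x57}, {x55, x56}, {x56, x57}, {x55, x56, x57}, {x55, x56, x58}, {x55, x56, x57, x58}}.
int(A) = ⋃ {U ∈ τ : U ⊆ A}. Opens contained in A: ∅, {x58}, {x55, x58}, {x55, x56, x58}.
Taking the union of these: int(A) = {x55, x56, x58}.
cl(A) = ⋂ {C closed : A ⊆ C}. Closed sets containing A: {x55, x56, x58}, {x55, x56, x57, x58}.
Intersecting these: cl(A) = {x55, x56, x58}.
∂A = cl(A) ∖ int(A) = {x55, x56, x58} ∖ {x55, x56, x58} = ∅.


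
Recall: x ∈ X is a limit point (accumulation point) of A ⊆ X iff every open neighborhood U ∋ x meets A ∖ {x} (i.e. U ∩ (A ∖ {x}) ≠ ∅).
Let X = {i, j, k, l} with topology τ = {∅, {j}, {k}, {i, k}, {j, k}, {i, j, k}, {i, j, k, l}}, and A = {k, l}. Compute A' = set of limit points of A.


A' = {i, l}

For each x ∈ X, list the open sets U ∈ τ with x ∈ U, then check whether U ∩ (A ∖ {x}) ≠ ∅ for every such U.
  x = i: opens ∋ x are {i, k}, {i, j, k}, {i, j, k, l}; each meets A ∖ {i}, so x IS a limit point.
  x = j: open {j} ∋ x has {j} ∩ (A ∖ {j}) = ∅, so x is NOT a limit point.
  x = k: open {k} ∋ x has {k} ∩ (A ∖ {k}) = ∅, so x is NOT a limit point.
  x = l: opens ∋ x are {i, j, k, l}; each meets A ∖ {l}, so x IS a limit point.
Collecting: A' = {i, l}.


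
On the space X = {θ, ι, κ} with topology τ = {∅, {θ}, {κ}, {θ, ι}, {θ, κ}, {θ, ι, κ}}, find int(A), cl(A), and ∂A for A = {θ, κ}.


int(A) = {θ, κ}, cl(A) = {θ, ι, κ}, ∂A = {ι}.

Closed sets in (X, τ) are complements of opens:
  closed(X, τ) = {∅, {ι}, {κ}, {θ, ι}, {ι, κ}, {θ, ι, κ}}.
int(A) = ⋃ {U ∈ τ : U ⊆ A}. Opens contained in A: ∅, {θ}, {κ}, {θ, κ}.
Taking the union of these: int(A) = {θ, κ}.
cl(A) = ⋂ {C closed : A ⊆ C}. Closed sets containing A: {θ, ι, κ}.
Intersecting these: cl(A) = {θ, ι, κ}.
∂A = cl(A) ∖ int(A) = {θ, ι, κ} ∖ {θ, κ} = {ι}.


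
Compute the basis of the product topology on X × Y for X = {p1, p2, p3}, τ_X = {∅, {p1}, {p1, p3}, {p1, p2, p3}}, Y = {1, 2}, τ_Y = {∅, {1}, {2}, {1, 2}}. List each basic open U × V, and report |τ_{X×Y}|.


Basis B = {∅ × ∅, {p1} × {1}, {p1} × {2}, {p1} × {1, 2}, {p1, p3} × {1}, {p1, p3} × {2}, {p1, p2, p3} × {1}, {p1, p2, p3} × {2}, {p1, p3} × {1, 2}, {p1, p2, p3} × {1, 2}}; |τ_{X×Y}| = 16.

Enumerate products U × V with U ∈ τ_X, V ∈ τ_Y (deduplicated):
  ∅ × ∅ = {} (∅)
  {p1} × {1} = {(p1,1)}
  {p1} × {2} = {(p1,2)}
  {p1} × {1, 2} = {(p1,1), (p1,2)}
  {p1, p3} × {1} = {(p1,1), (p3,1)}
  {p1, p3} × {2} = {(p1,2), (p3,2)}
  {p1, p2, p3} × {1} = {(p1,1), (p2,1), (p3,1)}
  {p1, p2, p3} × {2} = {(p1,2), (p2,2), (p3,2)}
  {p1, p3} × {1, 2} = {(p1,1), (p1,2), (p3,1), (p3,2)}
  {p1, p2, p3} × {1, 2} = {(p1,1), (p1,2), (p2,1), (p2,2), (p3,1), (p3,2)}
These 10 distinct sets form the basis B.
Close under arbitrary unions to get τ_{X×Y}; counting gives |τ_{X×Y}| = 16.


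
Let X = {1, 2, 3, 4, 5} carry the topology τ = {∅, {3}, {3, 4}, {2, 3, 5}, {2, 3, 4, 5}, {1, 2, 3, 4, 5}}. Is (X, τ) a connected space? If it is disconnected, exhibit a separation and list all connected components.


(X, τ) is connected.

Find clopen sets (U ∈ τ with X ∖ U ∈ τ):
  U = ∅, X ∖ U = {1, 2, 3, 4, 5} — both open, so U is clopen.
  U = {1, 2, 3, 4, 5}, X ∖ U = ∅ — both open, so U is clopen.
Only trivial clopens (∅ and X) exist, so (X, τ) is connected.
Compute connected components by grouping points that agree on all clopens:
  component: {1, 2, 3, 4, 5}


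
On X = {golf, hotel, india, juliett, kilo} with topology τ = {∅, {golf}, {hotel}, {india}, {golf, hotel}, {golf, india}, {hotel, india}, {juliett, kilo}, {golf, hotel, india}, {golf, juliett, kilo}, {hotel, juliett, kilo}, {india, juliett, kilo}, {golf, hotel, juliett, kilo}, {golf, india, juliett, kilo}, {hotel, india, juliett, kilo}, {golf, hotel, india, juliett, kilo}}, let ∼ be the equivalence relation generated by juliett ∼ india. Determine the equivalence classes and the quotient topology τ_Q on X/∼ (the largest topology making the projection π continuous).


X/∼ = {[golf], [hotel], [india=juliett], [kilo]}; |τ_Q| = 8.

Equivalence classes: [golf], [hotel], [india=juliett], [kilo].
Quotient map π: X → X/∼ sends golf ↦ [golf], hotel ↦ [hotel], india ↦ [india=juliett], juliett ↦ [india=juliett], kilo ↦ [kilo].
For each subset V ⊆ X/∼, compute π^{-1}(V) ⊆ X and check whether π^{-1}(V) ∈ τ. V is open in τ_Q iff π^{-1}(V) ∈ τ.
  V = {}: π^{-1}(V) = ∅ ∈ τ ✓.
  V = {[golf]}: π^{-1}(V) = {golf} ∈ τ ✓.
  V = {[hotel]}: π^{-1}(V) = {hotel} ∈ τ ✓.
  V = {[golf], [hotel]}: π^{-1}(V) = {golf, hotel} ∈ τ ✓.
  V = {[india=juliett]}: π^{-1}(V) = {india, juliett} ∉ τ ✗.
  V = {[golf], [india=juliett]}: π^{-1}(V) = {golf, india, juliett} ∉ τ ✗.
  V = {[hotel], [india=juliett]}: π^{-1}(V) = {hotel, india, juliett} ∉ τ ✗.
  V = {[golf], [hotel], [india=juliett]}: π^{-1}(V) = {golf, hotel, india, juliett} ∉ τ ✗.
  V = {[kilo]}: π^{-1}(V) = {kilo} ∉ τ ✗.
  V = {[golf], [kilo]}: π^{-1}(V) = {golf, kilo} ∉ τ ✗.
  V = {[hotel], [kilo]}: π^{-1}(V) = {hotel, kilo} ∉ τ ✗.
  V = {[golf], [hotel], [kilo]}: π^{-1}(V) = {golf, hotel, kilo} ∉ τ ✗.
  V = {[india=juliett], [kilo]}: π^{-1}(V) = {india, juliett, kilo} ∈ τ ✓.
  V = {[golf], [india=juliett], [kilo]}: π^{-1}(V) = {golf, india, juliett, kilo} ∈ τ ✓.
  V = {[hotel], [india=juliett], [kilo]}: π^{-1}(V) = {hotel, india, juliett, kilo} ∈ τ ✓.
  V = {[golf], [hotel], [india=juliett], [kilo]}: π^{-1}(V) = {golf, hotel, india, juliett, kilo} ∈ τ ✓.
Open sets in the quotient: τ_Q = {{}, {[golf]}, {[hotel]}, {[golf], [hotel]}, {[india=juliett], [kilo]}, {[golf], [india=juliett], [kilo]}, {[hotel], [india=juliett], [kilo]}, {[golf], [hotel], [india=juliett], [kilo]}} (8 elements).


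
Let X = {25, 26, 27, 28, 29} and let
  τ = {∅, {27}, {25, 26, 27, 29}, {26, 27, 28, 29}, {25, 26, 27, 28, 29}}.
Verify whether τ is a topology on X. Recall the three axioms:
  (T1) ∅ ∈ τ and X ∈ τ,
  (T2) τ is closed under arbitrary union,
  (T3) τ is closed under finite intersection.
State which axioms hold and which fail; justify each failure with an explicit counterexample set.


τ is NOT a topology on X.

Axiom (T1): ∅ ∈ τ? Yes; X ∈ τ? Yes.
Axiom (T2/T3): check pairwise unions and intersections of members of τ.
Counterexample for (T3): {25, 26, 27, 29} ∩ {26, 27, 28, 29} = {26, 27, 29} ∉ τ. Therefore τ is NOT a topology.


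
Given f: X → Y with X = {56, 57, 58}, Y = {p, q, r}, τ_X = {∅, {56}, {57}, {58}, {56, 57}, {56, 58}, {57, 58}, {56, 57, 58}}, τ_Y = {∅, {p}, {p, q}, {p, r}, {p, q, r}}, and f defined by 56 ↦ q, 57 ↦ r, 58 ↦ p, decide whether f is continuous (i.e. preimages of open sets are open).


f IS continuous.

Compute f^{-1}(U) for each U ∈ τ_Y:
  U = ∅: f^{-1}(U) = ∅ ∈ τ_X ✓.
  U = {p}: f^{-1}(U) = {58} ∈ τ_X ✓.
  U = {p, q}: f^{-1}(U) = {56, 58} ∈ τ_X ✓.
  U = {p, r}: f^{-1}(U) = {57, 58} ∈ τ_X ✓.
  U = {p, q, r}: f^{-1}(U) = {56, 57, 58} ∈ τ_X ✓.
Every preimage lies in τ_X, so f IS continuous.


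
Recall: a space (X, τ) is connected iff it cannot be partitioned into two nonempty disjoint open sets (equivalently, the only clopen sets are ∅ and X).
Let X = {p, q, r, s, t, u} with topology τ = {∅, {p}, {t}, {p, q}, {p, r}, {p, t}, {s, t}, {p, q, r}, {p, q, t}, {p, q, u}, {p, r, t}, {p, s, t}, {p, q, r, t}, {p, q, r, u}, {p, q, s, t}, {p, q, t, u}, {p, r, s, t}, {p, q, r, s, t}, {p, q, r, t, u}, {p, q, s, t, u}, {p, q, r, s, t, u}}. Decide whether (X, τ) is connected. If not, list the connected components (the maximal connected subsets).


(X, τ) is disconnected; components = [{s, t}, {p, q, r, u}].

Find clopen sets (U ∈ τ with X ∖ U ∈ τ):
  U = ∅, X ∖ U = {p, q, r, s, t, u} — both open, so U is clopen.
  U = {s, t}, X ∖ U = {p, q, r, u} — both open, so U is clopen.
  U = {p, q, r, u}, X ∖ U = {s, t} — both open, so U is clopen.
  U = {p, q, r, s, t, u}, X ∖ U = ∅ — both open, so U is clopen.
Nontrivial clopen(s) exist: e.g. {s, t}. So (X, τ) is disconnected.
Compute connected components by grouping points that agree on all clopens:
  component: {s, t}
  component: {p, q, r, u}


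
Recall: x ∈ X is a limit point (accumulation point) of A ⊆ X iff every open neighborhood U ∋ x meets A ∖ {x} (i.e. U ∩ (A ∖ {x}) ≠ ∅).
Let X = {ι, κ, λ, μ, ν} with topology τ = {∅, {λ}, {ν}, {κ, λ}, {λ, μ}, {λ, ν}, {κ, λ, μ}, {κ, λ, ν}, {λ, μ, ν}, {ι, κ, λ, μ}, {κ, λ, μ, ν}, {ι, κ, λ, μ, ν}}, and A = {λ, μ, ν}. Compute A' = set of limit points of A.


A' = {ι, κ, μ}

For each x ∈ X, list the open sets U ∈ τ with x ∈ U, then check whether U ∩ (A ∖ {x}) ≠ ∅ for every such U.
  x = ι: opens ∋ x are {ι, κ, λ, μ}, {ι, κ, λ, μ, ν}; each meets A ∖ {ι}, so x IS a limit point.
  x = κ: opens ∋ x are {κ, λ}, {κ, λ, μ}, {κ, λ, ν}, {ι, κ, λ, μ}, {κ, λ, μ, ν}, {ι, κ, λ, μ, ν}; each meets A ∖ {κ}, so x IS a limit point.
  x = λ: open {λ} ∋ x has {λ} ∩ (A ∖ {λ}) = ∅, so x is NOT a limit point.
  x = μ: opens ∋ x are {λ, μ}, {κ, λ, μ}, {λ, μ, ν}, {ι, κ, λ, μ}, {κ, λ, μ, ν}, {ι, κ, λ, μ, ν}; each meets A ∖ {μ}, so x IS a limit point.
  x = ν: open {ν} ∋ x has {ν} ∩ (A ∖ {ν}) = ∅, so x is NOT a limit point.
Collecting: A' = {ι, κ, μ}.


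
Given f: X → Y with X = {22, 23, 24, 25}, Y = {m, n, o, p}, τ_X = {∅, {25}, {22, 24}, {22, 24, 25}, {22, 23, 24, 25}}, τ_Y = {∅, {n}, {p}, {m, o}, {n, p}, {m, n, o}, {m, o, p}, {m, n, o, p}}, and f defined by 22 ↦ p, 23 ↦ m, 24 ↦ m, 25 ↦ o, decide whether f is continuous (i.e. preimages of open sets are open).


f is NOT continuous.

Compute f^{-1}(U) for each U ∈ τ_Y:
  U = ∅: f^{-1}(U) = ∅ ∈ τ_X ✓.
  U = {n}: f^{-1}(U) = ∅ ∈ τ_X ✓.
  U = {p}: f^{-1}(U) = {22} ∉ τ_X ✗.
  U = {m, o}: f^{-1}(U) = {23, 24, 25} ∉ τ_X ✗.
  U = {n, p}: f^{-1}(U) = {22} ∉ τ_X ✗.
  U = {m, n, o}: f^{-1}(U) = {23, 24, 25} ∉ τ_X ✗.
  U = {m, o, p}: f^{-1}(U) = {22, 23, 24, 25} ∈ τ_X ✓.
  U = {m, n, o, p}: f^{-1}(U) = {22, 23, 24, 25} ∈ τ_X ✓.
Found U = {p} with f^{-1}(U) = {22} not in τ_X. Therefore f is NOT continuous.


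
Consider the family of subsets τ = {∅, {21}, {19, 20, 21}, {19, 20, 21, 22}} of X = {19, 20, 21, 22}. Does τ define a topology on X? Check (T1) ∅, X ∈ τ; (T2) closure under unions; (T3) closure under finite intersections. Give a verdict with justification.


τ IS a topology on X.

Axiom (T1): ∅ ∈ τ? Yes; X ∈ τ? Yes.
Axiom (T2/T3): check pairwise unions and intersections of members of τ.
All pairwise intersections and unions checked — each lies in τ. Therefore τ satisfies (T1), (T2), (T3): it IS a topology on X.


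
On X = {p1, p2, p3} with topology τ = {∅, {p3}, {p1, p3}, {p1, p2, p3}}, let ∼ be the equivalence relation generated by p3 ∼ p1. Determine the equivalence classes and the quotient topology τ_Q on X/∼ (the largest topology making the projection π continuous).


X/∼ = {[p1=p3], [p2]}; |τ_Q| = 3.

Equivalence classes: [p1=p3], [p2].
Quotient map π: X → X/∼ sends p1 ↦ [p1=p3], p2 ↦ [p2], p3 ↦ [p1=p3].
For each subset V ⊆ X/∼, compute π^{-1}(V) ⊆ X and check whether π^{-1}(V) ∈ τ. V is open in τ_Q iff π^{-1}(V) ∈ τ.
  V = {}: π^{-1}(V) = ∅ ∈ τ ✓.
  V = {[p1=p3]}: π^{-1}(V) = {p1, p3} ∈ τ ✓.
  V = {[p2]}: π^{-1}(V) = {p2} ∉ τ ✗.
  V = {[p1=p3], [p2]}: π^{-1}(V) = {p1, p2, p3} ∈ τ ✓.
Open sets in the quotient: τ_Q = {{}, {[p1=p3]}, {[p1=p3], [p2]}} (3 elements).


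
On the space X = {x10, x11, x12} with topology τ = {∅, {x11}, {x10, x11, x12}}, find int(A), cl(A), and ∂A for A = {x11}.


int(A) = {x11}, cl(A) = {x10, x11, x12}, ∂A = {x10, x12}.

Closed sets in (X, τ) are complements of opens:
  closed(X, τ) = {∅, {x10, x12}, {x10, x11, x12}}.
int(A) = ⋃ {U ∈ τ : U ⊆ A}. Opens contained in A: ∅, {x11}.
Taking the union of these: int(A) = {x11}.
cl(A) = ⋂ {C closed : A ⊆ C}. Closed sets containing A: {x10, x11, x12}.
Intersecting these: cl(A) = {x10, x11, x12}.
∂A = cl(A) ∖ int(A) = {x10, x11, x12} ∖ {x11} = {x10, x12}.


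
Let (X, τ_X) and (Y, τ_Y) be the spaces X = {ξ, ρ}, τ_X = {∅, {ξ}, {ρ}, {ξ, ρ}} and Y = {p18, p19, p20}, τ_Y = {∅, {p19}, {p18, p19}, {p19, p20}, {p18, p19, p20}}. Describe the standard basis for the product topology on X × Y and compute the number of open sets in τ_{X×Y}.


Basis B = {∅ × ∅, {ξ} × {p19}, {ρ} × {p19}, {ξ} × {p18, p19}, {ξ} × {p19, p20}, {ξ, ρ} × {p19}, {ρ} × {p18, p19}, {ρ} × {p19, p20}, {ξ} × {p18, p19, p20}, {ρ} × {p18, p19, p20}, {ξ, ρ} × {p18, p19}, {ξ, ρ} × {p19, p20}, {ξ, ρ} × {p18, p19, p20}}; |τ_{X×Y}| = 25.

Enumerate products U × V with U ∈ τ_X, V ∈ τ_Y (deduplicated):
  ∅ × ∅ = {} (∅)
  {ξ} × {p19} = {(ξ,p19)}
  {ρ} × {p19} = {(ρ,p19)}
  {ξ} × {p18, p19} = {(ξ,p18), (ξ,p19)}
  {ξ} × {p19, p20} = {(ξ,p19), (ξ,p20)}
  {ξ, ρ} × {p19} = {(ξ,p19), (ρ,p19)}
  {ρ} × {p18, p19} = {(ρ,p18), (ρ,p19)}
  {ρ} × {p19, p20} = {(ρ,p19), (ρ,p20)}
  {ξ} × {p18, p19, p20} = {(ξ,p18), (ξ,p19), (ξ,p20)}
  {ρ} × {p18, p19, p20} = {(ρ,p18), (ρ,p19), (ρ,p20)}
  {ξ, ρ} × {p18, p19} = {(ξ,p18), (ξ,p19), (ρ,p18), (ρ,p19)}
  {ξ, ρ} × {p19, p20} = {(ξ,p19), (ξ,p20), (ρ,p19), (ρ,p20)}
  {ξ, ρ} × {p18, p19, p20} = {(ξ,p18), (ξ,p19), (ξ,p20), (ρ,p18), (ρ,p19), (ρ,p20)}
These 13 distinct sets form the basis B.
Close under arbitrary unions to get τ_{X×Y}; counting gives |τ_{X×Y}| = 25.


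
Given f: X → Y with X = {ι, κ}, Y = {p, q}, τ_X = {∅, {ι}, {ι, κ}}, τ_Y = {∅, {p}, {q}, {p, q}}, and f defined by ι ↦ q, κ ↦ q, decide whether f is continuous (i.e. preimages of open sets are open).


f IS continuous.

Compute f^{-1}(U) for each U ∈ τ_Y:
  U = ∅: f^{-1}(U) = ∅ ∈ τ_X ✓.
  U = {p}: f^{-1}(U) = ∅ ∈ τ_X ✓.
  U = {q}: f^{-1}(U) = {ι, κ} ∈ τ_X ✓.
  U = {p, q}: f^{-1}(U) = {ι, κ} ∈ τ_X ✓.
Every preimage lies in τ_X, so f IS continuous.


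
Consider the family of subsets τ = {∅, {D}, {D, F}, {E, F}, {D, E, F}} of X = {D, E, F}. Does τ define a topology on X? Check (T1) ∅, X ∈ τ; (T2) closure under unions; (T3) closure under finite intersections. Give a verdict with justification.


τ is NOT a topology on X.

Axiom (T1): ∅ ∈ τ? Yes; X ∈ τ? Yes.
Axiom (T2/T3): check pairwise unions and intersections of members of τ.
Counterexample for (T3): {D, F} ∩ {E, F} = {F} ∉ τ. Therefore τ is NOT a topology.


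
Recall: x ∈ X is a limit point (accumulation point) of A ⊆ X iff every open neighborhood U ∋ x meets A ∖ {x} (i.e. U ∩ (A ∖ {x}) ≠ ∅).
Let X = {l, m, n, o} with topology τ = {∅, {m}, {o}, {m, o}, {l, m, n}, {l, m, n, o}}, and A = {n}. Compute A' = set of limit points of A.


A' = {l}

For each x ∈ X, list the open sets U ∈ τ with x ∈ U, then check whether U ∩ (A ∖ {x}) ≠ ∅ for every such U.
  x = l: opens ∋ x are {l, m, n}, {l, m, n, o}; each meets A ∖ {l}, so x IS a limit point.
  x = m: open {m} ∋ x has {m} ∩ (A ∖ {m}) = ∅, so x is NOT a limit point.
  x = n: open {l, m, n} ∋ x has {l, m, n} ∩ (A ∖ {n}) = ∅, so x is NOT a limit point.
  x = o: open {o} ∋ x has {o} ∩ (A ∖ {o}) = ∅, so x is NOT a limit point.
Collecting: A' = {l}.


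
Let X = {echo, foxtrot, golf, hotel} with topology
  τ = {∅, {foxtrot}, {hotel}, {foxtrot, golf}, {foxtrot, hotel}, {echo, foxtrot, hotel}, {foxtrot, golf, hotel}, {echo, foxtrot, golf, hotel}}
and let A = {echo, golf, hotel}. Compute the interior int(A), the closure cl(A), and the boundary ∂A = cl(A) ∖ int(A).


int(A) = {hotel}, cl(A) = {echo, golf, hotel}, ∂A = {echo, golf}.

Closed sets in (X, τ) are complements of opens:
  closed(X, τ) = {∅, {echo}, {golf}, {echo, golf}, {echo, hotel}, {echo, foxtrot, golf}, {echo, golf, hotel}, {echo, foxtrot, golf, hotel}}.
int(A) = ⋃ {U ∈ τ : U ⊆ A}. Opens contained in A: ∅, {hotel}.
Taking the union of these: int(A) = {hotel}.
cl(A) = ⋂ {C closed : A ⊆ C}. Closed sets containing A: {echo, golf, hotel}, {echo, foxtrot, golf, hotel}.
Intersecting these: cl(A) = {echo, golf, hotel}.
∂A = cl(A) ∖ int(A) = {echo, golf, hotel} ∖ {hotel} = {echo, golf}.


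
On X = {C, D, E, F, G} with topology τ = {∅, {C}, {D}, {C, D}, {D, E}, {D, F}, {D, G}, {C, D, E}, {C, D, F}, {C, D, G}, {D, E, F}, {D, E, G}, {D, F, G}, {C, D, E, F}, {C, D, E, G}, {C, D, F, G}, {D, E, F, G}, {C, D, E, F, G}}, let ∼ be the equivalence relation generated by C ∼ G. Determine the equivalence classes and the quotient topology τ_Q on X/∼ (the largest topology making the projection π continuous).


X/∼ = {[C=G], [D], [E], [F]}; |τ_Q| = 9.

Equivalence classes: [C=G], [D], [E], [F].
Quotient map π: X → X/∼ sends C ↦ [C=G], D ↦ [D], E ↦ [E], F ↦ [F], G ↦ [C=G].
For each subset V ⊆ X/∼, compute π^{-1}(V) ⊆ X and check whether π^{-1}(V) ∈ τ. V is open in τ_Q iff π^{-1}(V) ∈ τ.
  V = {}: π^{-1}(V) = ∅ ∈ τ ✓.
  V = {[C=G]}: π^{-1}(V) = {C, G} ∉ τ ✗.
  V = {[D]}: π^{-1}(V) = {D} ∈ τ ✓.
  V = {[C=G], [D]}: π^{-1}(V) = {C, D, G} ∈ τ ✓.
  V = {[E]}: π^{-1}(V) = {E} ∉ τ ✗.
  V = {[C=G], [E]}: π^{-1}(V) = {C, E, G} ∉ τ ✗.
  V = {[D], [E]}: π^{-1}(V) = {D, E} ∈ τ ✓.
  V = {[C=G], [D], [E]}: π^{-1}(V) = {C, D, E, G} ∈ τ ✓.
  V = {[F]}: π^{-1}(V) = {F} ∉ τ ✗.
  V = {[C=G], [F]}: π^{-1}(V) = {C, F, G} ∉ τ ✗.
  V = {[D], [F]}: π^{-1}(V) = {D, F} ∈ τ ✓.
  V = {[C=G], [D], [F]}: π^{-1}(V) = {C, D, F, G} ∈ τ ✓.
  V = {[E], [F]}: π^{-1}(V) = {E, F} ∉ τ ✗.
  V = {[C=G], [E], [F]}: π^{-1}(V) = {C, E, F, G} ∉ τ ✗.
  V = {[D], [E], [F]}: π^{-1}(V) = {D, E, F} ∈ τ ✓.
  V = {[C=G], [D], [E], [F]}: π^{-1}(V) = {C, D, E, F, G} ∈ τ ✓.
Open sets in the quotient: τ_Q = {{}, {[D]}, {[C=G], [D]}, {[D], [E]}, {[C=G], [D], [E]}, {[D], [F]}, {[C=G], [D], [F]}, {[D], [E], [F]}, {[C=G], [D], [E], [F]}} (9 elements).


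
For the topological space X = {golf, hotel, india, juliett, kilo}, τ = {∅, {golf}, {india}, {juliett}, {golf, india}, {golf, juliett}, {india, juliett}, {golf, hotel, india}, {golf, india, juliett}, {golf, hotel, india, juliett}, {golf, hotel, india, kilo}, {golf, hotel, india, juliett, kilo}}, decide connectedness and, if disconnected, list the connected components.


(X, τ) is disconnected; components = [{juliett}, {golf, hotel, india, kilo}].

Find clopen sets (U ∈ τ with X ∖ U ∈ τ):
  U = ∅, X ∖ U = {golf, hotel, india, juliett, kilo} — both open, so U is clopen.
  U = {juliett}, X ∖ U = {golf, hotel, india, kilo} — both open, so U is clopen.
  U = {golf, hotel, india, kilo}, X ∖ U = {juliett} — both open, so U is clopen.
  U = {golf, hotel, india, juliett, kilo}, X ∖ U = ∅ — both open, so U is clopen.
Nontrivial clopen(s) exist: e.g. {juliett}. So (X, τ) is disconnected.
Compute connected components by grouping points that agree on all clopens:
  component: {juliett}
  component: {golf, hotel, india, kilo}


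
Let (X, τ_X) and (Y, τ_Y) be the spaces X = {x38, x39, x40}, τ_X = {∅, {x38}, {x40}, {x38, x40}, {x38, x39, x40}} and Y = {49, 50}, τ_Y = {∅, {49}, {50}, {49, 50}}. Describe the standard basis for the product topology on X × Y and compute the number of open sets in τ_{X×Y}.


Basis B = {∅ × ∅, {x38} × {49}, {x38} × {50}, {x40} × {49}, {x40} × {50}, {x38} × {49, 50}, {x38, x40} × {49}, {x38, x40} × {50}, {x40} × {49, 50}, {x38, x39, x40} × {49}, {x38, x39, x40} × {50}, {x38, x40} × {49, 50}, {x38, x39, x40} × {49, 50}}; |τ_{X×Y}| = 25.

Enumerate products U × V with U ∈ τ_X, V ∈ τ_Y (deduplicated):
  ∅ × ∅ = {} (∅)
  {x38} × {49} = {(x38,49)}
  {x38} × {50} = {(x38,50)}
  {x40} × {49} = {(x40,49)}
  {x40} × {50} = {(x40,50)}
  {x38} × {49, 50} = {(x38,49), (x38,50)}
  {x38, x40} × {49} = {(x38,49), (x40,49)}
  {x38, x40} × {50} = {(x38,50), (x40,50)}
  {x40} × {49, 50} = {(x40,49), (x40,50)}
  {x38, x39, x40} × {49} = {(x38,49), (x39,49), (x40,49)}
  {x38, x39, x40} × {50} = {(x38,50), (x39,50), (x40,50)}
  {x38, x40} × {49, 50} = {(x38,49), (x38,50), (x40,49), (x40,50)}
  {x38, x39, x40} × {49, 50} = {(x38,49), (x38,50), (x39,49), (x39,50), (x40,49), (x40,50)}
These 13 distinct sets form the basis B.
Close under arbitrary unions to get τ_{X×Y}; counting gives |τ_{X×Y}| = 25.


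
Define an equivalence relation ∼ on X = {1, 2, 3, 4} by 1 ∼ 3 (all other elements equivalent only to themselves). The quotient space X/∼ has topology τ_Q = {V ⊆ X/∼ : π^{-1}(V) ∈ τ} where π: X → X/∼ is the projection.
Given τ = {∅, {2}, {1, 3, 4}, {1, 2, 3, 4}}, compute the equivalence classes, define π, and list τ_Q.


X/∼ = {[1=3], [2], [4]}; |τ_Q| = 4.

Equivalence classes: [1=3], [2], [4].
Quotient map π: X → X/∼ sends 1 ↦ [1=3], 2 ↦ [2], 3 ↦ [1=3], 4 ↦ [4].
For each subset V ⊆ X/∼, compute π^{-1}(V) ⊆ X and check whether π^{-1}(V) ∈ τ. V is open in τ_Q iff π^{-1}(V) ∈ τ.
  V = {}: π^{-1}(V) = ∅ ∈ τ ✓.
  V = {[1=3]}: π^{-1}(V) = {1, 3} ∉ τ ✗.
  V = {[2]}: π^{-1}(V) = {2} ∈ τ ✓.
  V = {[1=3], [2]}: π^{-1}(V) = {1, 2, 3} ∉ τ ✗.
  V = {[4]}: π^{-1}(V) = {4} ∉ τ ✗.
  V = {[1=3], [4]}: π^{-1}(V) = {1, 3, 4} ∈ τ ✓.
  V = {[2], [4]}: π^{-1}(V) = {2, 4} ∉ τ ✗.
  V = {[1=3], [2], [4]}: π^{-1}(V) = {1, 2, 3, 4} ∈ τ ✓.
Open sets in the quotient: τ_Q = {{}, {[2]}, {[1=3], [4]}, {[1=3], [2], [4]}} (4 elements).


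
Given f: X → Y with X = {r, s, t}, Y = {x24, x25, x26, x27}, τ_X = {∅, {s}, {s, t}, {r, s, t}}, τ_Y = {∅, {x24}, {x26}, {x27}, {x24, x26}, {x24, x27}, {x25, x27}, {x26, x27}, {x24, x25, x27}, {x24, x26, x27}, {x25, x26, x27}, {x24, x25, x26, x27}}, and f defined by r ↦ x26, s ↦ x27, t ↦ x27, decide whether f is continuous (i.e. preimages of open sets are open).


f is NOT continuous.

Compute f^{-1}(U) for each U ∈ τ_Y:
  U = ∅: f^{-1}(U) = ∅ ∈ τ_X ✓.
  U = {x24}: f^{-1}(U) = ∅ ∈ τ_X ✓.
  U = {x26}: f^{-1}(U) = {r} ∉ τ_X ✗.
  U = {x27}: f^{-1}(U) = {s, t} ∈ τ_X ✓.
  U = {x24, x26}: f^{-1}(U) = {r} ∉ τ_X ✗.
  U = {x24, x27}: f^{-1}(U) = {s, t} ∈ τ_X ✓.
  U = {x25, x27}: f^{-1}(U) = {s, t} ∈ τ_X ✓.
  U = {x26, x27}: f^{-1}(U) = {r, s, t} ∈ τ_X ✓.
  U = {x24, x25, x27}: f^{-1}(U) = {s, t} ∈ τ_X ✓.
  U = {x24, x26, x27}: f^{-1}(U) = {r, s, t} ∈ τ_X ✓.
  U = {x25, x26, x27}: f^{-1}(U) = {r, s, t} ∈ τ_X ✓.
  U = {x24, x25, x26, x27}: f^{-1}(U) = {r, s, t} ∈ τ_X ✓.
Found U = {x26} with f^{-1}(U) = {r} not in τ_X. Therefore f is NOT continuous.


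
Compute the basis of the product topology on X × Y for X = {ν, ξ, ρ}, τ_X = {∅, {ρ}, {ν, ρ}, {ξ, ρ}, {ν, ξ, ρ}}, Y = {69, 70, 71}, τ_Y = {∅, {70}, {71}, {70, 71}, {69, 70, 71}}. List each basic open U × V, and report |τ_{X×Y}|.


Basis B = {∅ × ∅, {ρ} × {70}, {ρ} × {71}, {ν, ρ} × {70}, {ν, ρ} × {71}, {ξ, ρ} × {70}, {ξ, ρ} × {71}, {ρ} × {70, 71}, {ν, ξ, ρ} × {70}, {ν, ξ, ρ} × {71}, {ρ} × {69, 70, 71}, {ν, ρ} × {70, 71}, {ξ, ρ} × {70, 71}, {ν, ρ} × {69, 70, 71}, {ν, ξ, ρ} × {70, 71}, {ξ, ρ} × {69, 70, 71}, {ν, ξ, ρ} × {69, 70, 71}}; |τ_{X×Y}| = 50.

Enumerate products U × V with U ∈ τ_X, V ∈ τ_Y (deduplicated):
  ∅ × ∅ = {} (∅)
  {ρ} × {70} = {(ρ,70)}
  {ρ} × {71} = {(ρ,71)}
  {ν, ρ} × {70} = {(ν,70), (ρ,70)}
  {ν, ρ} × {71} = {(ν,71), (ρ,71)}
  {ξ, ρ} × {70} = {(ξ,70), (ρ,70)}
  {ξ, ρ} × {71} = {(ξ,71), (ρ,71)}
  {ρ} × {70, 71} = {(ρ,70), (ρ,71)}
  {ν, ξ, ρ} × {70} = {(ν,70), (ξ,70), (ρ,70)}
  {ν, ξ, ρ} × {71} = {(ν,71), (ξ,71), (ρ,71)}
  {ρ} × {69, 70, 71} = {(ρ,69), (ρ,70), (ρ,71)}
  {ν, ρ} × {70, 71} = {(ν,70), (ν,71), (ρ,70), (ρ,71)}
  {ξ, ρ} × {70, 71} = {(ξ,70), (ξ,71), (ρ,70), (ρ,71)}
  {ν, ρ} × {69, 70, 71} = {(ν,69), (ν,70), (ν,71), (ρ,69), (ρ,70), (ρ,71)}
  {ν, ξ, ρ} × {70, 71} = {(ν,70), (ν,71), (ξ,70), (ξ,71), (ρ,70), (ρ,71)}
  {ξ, ρ} × {69, 70, 71} = {(ξ,69), (ξ,70), (ξ,71), (ρ,69), (ρ,70), (ρ,71)}
  {ν, ξ, ρ} × {69, 70, 71} = {(ν,69), (ν,70), (ν,71), (ξ,69), (ξ,70), (ξ,71), (ρ,69), (ρ,70), (ρ,71)}
These 17 distinct sets form the basis B.
Close under arbitrary unions to get τ_{X×Y}; counting gives |τ_{X×Y}| = 50.


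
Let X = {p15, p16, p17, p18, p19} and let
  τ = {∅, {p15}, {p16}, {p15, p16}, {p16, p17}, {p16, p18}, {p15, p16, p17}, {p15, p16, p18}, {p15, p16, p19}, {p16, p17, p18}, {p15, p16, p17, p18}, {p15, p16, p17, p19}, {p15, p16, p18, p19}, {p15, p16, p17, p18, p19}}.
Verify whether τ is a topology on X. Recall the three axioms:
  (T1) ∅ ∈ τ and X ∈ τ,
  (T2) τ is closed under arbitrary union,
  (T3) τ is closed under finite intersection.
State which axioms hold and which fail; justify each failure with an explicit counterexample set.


τ IS a topology on X.

Axiom (T1): ∅ ∈ τ? Yes; X ∈ τ? Yes.
Axiom (T2/T3): check pairwise unions and intersections of members of τ.
All pairwise intersections and unions checked — each lies in τ. Therefore τ satisfies (T1), (T2), (T3): it IS a topology on X.


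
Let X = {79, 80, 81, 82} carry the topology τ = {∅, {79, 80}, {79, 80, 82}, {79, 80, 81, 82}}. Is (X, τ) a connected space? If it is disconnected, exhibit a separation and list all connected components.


(X, τ) is connected.

Find clopen sets (U ∈ τ with X ∖ U ∈ τ):
  U = ∅, X ∖ U = {79, 80, 81, 82} — both open, so U is clopen.
  U = {79, 80, 81, 82}, X ∖ U = ∅ — both open, so U is clopen.
Only trivial clopens (∅ and X) exist, so (X, τ) is connected.
Compute connected components by grouping points that agree on all clopens:
  component: {79, 80, 81, 82}


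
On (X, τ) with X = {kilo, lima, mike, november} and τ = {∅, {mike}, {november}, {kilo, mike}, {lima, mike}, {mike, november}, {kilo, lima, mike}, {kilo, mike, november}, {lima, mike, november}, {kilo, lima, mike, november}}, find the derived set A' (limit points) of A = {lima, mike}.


A' = {kilo, lima}

For each x ∈ X, list the open sets U ∈ τ with x ∈ U, then check whether U ∩ (A ∖ {x}) ≠ ∅ for every such U.
  x = kilo: opens ∋ x are {kilo, mike}, {kilo, lima, mike}, {kilo, mike, november}, {kilo, lima, mike, november}; each meets A ∖ {kilo}, so x IS a limit point.
  x = lima: opens ∋ x are {lima, mike}, {kilo, lima, mike}, {lima, mike, november}, {kilo, lima, mike, november}; each meets A ∖ {lima}, so x IS a limit point.
  x = mike: open {mike} ∋ x has {mike} ∩ (A ∖ {mike}) = ∅, so x is NOT a limit point.
  x = november: open {november} ∋ x has {november} ∩ (A ∖ {november}) = ∅, so x is NOT a limit point.
Collecting: A' = {kilo, lima}.


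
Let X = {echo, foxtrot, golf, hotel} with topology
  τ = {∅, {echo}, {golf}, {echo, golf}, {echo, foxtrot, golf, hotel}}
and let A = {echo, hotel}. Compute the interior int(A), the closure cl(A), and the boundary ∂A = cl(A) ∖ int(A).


int(A) = {echo}, cl(A) = {echo, foxtrot, hotel}, ∂A = {foxtrot, hotel}.

Closed sets in (X, τ) are complements of opens:
  closed(X, τ) = {∅, {foxtrot, hotel}, {echo, foxtrot, hotel}, {foxtrot, golf, hotel}, {echo, foxtrot, golf, hotel}}.
int(A) = ⋃ {U ∈ τ : U ⊆ A}. Opens contained in A: ∅, {echo}.
Taking the union of these: int(A) = {echo}.
cl(A) = ⋂ {C closed : A ⊆ C}. Closed sets containing A: {echo, foxtrot, hotel}, {echo, foxtrot, golf, hotel}.
Intersecting these: cl(A) = {echo, foxtrot, hotel}.
∂A = cl(A) ∖ int(A) = {echo, foxtrot, hotel} ∖ {echo} = {foxtrot, hotel}.
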